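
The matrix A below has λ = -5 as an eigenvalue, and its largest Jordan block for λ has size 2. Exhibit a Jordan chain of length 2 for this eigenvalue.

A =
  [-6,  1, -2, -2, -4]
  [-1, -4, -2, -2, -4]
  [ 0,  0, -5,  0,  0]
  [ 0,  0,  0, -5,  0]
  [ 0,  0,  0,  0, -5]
A Jordan chain for λ = -5 of length 2:
v_1 = (-1, -1, 0, 0, 0)ᵀ
v_2 = (1, 0, 0, 0, 0)ᵀ

Let N = A − (-5)·I. We want v_2 with N^2 v_2 = 0 but N^1 v_2 ≠ 0; then v_{j-1} := N · v_j for j = 2, …, 2.

Pick v_2 = (1, 0, 0, 0, 0)ᵀ.
Then v_1 = N · v_2 = (-1, -1, 0, 0, 0)ᵀ.

Sanity check: (A − (-5)·I) v_1 = (0, 0, 0, 0, 0)ᵀ = 0. ✓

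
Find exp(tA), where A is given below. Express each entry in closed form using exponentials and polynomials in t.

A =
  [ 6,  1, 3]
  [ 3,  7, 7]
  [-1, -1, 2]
e^{tA} =
  [t^2*exp(5*t)/2 + t*exp(5*t) + exp(5*t), t*exp(5*t), t^2*exp(5*t)/2 + 3*t*exp(5*t)]
  [t^2*exp(5*t) + 3*t*exp(5*t), 2*t*exp(5*t) + exp(5*t), t^2*exp(5*t) + 7*t*exp(5*t)]
  [-t^2*exp(5*t)/2 - t*exp(5*t), -t*exp(5*t), -t^2*exp(5*t)/2 - 3*t*exp(5*t) + exp(5*t)]

Strategy: write A = P · J · P⁻¹ where J is a Jordan canonical form, so e^{tA} = P · e^{tJ} · P⁻¹, and e^{tJ} can be computed block-by-block.

A has Jordan form
J =
  [5, 1, 0]
  [0, 5, 1]
  [0, 0, 5]
(up to reordering of blocks).

Per-block formulas:
  For a 3×3 Jordan block J_3(5): exp(t · J_3(5)) = e^(5t)·(I + t·N + (t^2/2)·N^2), where N is the 3×3 nilpotent shift.

After assembling e^{tJ} and conjugating by P, we get:

e^{tA} =
  [t^2*exp(5*t)/2 + t*exp(5*t) + exp(5*t), t*exp(5*t), t^2*exp(5*t)/2 + 3*t*exp(5*t)]
  [t^2*exp(5*t) + 3*t*exp(5*t), 2*t*exp(5*t) + exp(5*t), t^2*exp(5*t) + 7*t*exp(5*t)]
  [-t^2*exp(5*t)/2 - t*exp(5*t), -t*exp(5*t), -t^2*exp(5*t)/2 - 3*t*exp(5*t) + exp(5*t)]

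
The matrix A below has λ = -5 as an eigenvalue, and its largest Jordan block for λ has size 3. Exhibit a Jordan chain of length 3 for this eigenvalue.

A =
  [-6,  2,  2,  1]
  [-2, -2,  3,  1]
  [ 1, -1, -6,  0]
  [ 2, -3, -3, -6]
A Jordan chain for λ = -5 of length 3:
v_1 = (1, 1, 0, -1)ᵀ
v_2 = (-1, -2, 1, 2)ᵀ
v_3 = (1, 0, 0, 0)ᵀ

Let N = A − (-5)·I. We want v_3 with N^3 v_3 = 0 but N^2 v_3 ≠ 0; then v_{j-1} := N · v_j for j = 3, …, 2.

Pick v_3 = (1, 0, 0, 0)ᵀ.
Then v_2 = N · v_3 = (-1, -2, 1, 2)ᵀ.
Then v_1 = N · v_2 = (1, 1, 0, -1)ᵀ.

Sanity check: (A − (-5)·I) v_1 = (0, 0, 0, 0)ᵀ = 0. ✓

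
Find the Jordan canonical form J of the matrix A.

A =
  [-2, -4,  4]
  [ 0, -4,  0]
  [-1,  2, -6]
J_2(-4) ⊕ J_1(-4)

The characteristic polynomial is
  det(x·I − A) = x^3 + 12*x^2 + 48*x + 64 = (x + 4)^3

Eigenvalues and multiplicities (the geometric multiplicity of λ is n − rank(A − λI), which equals the number of Jordan blocks for λ):
  λ = -4: algebraic multiplicity = 3, geometric multiplicity = 2

Determining the block sizes for each eigenvalue:
  λ = -4: 2 blocks summing to 3 forces exactly one block of size 2 and the rest size 1 → block sizes [2, 1]

Assembling the blocks gives a Jordan form
J =
  [-4,  1,  0]
  [ 0, -4,  0]
  [ 0,  0, -4]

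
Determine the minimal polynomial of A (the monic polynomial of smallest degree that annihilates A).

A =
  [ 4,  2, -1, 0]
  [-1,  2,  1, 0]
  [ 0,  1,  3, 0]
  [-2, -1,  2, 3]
x^3 - 9*x^2 + 27*x - 27

The characteristic polynomial is χ_A(x) = (x - 3)^4, so the eigenvalues are known. The minimal polynomial is
  m_A(x) = Π_λ (x − λ)^{k_λ}
where k_λ is the size of the *largest* Jordan block for λ (equivalently, the smallest k with (A − λI)^k v = 0 for every generalised eigenvector v of λ).

  λ = 3: largest Jordan block has size 3, contributing (x − 3)^3

So m_A(x) = (x - 3)^3 = x^3 - 9*x^2 + 27*x - 27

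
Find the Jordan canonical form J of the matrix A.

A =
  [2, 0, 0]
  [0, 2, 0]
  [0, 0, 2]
J_1(2) ⊕ J_1(2) ⊕ J_1(2)

The characteristic polynomial is
  det(x·I − A) = x^3 - 6*x^2 + 12*x - 8 = (x - 2)^3

Eigenvalues and multiplicities (the geometric multiplicity of λ is n − rank(A − λI), which equals the number of Jordan blocks for λ):
  λ = 2: algebraic multiplicity = 3, geometric multiplicity = 3

Determining the block sizes for each eigenvalue:
  λ = 2: gm = am = 3, so every block has size 1 → block sizes [1, 1, 1]

Assembling the blocks gives a Jordan form
J =
  [2, 0, 0]
  [0, 2, 0]
  [0, 0, 2]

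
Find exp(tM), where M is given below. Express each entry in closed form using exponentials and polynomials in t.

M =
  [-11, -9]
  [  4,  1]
e^{tM} =
  [-6*t*exp(-5*t) + exp(-5*t), -9*t*exp(-5*t)]
  [4*t*exp(-5*t), 6*t*exp(-5*t) + exp(-5*t)]

Strategy: write M = P · J · P⁻¹ where J is a Jordan canonical form, so e^{tM} = P · e^{tJ} · P⁻¹, and e^{tJ} can be computed block-by-block.

M has Jordan form
J =
  [-5,  1]
  [ 0, -5]
(up to reordering of blocks).

Per-block formulas:
  For a 2×2 Jordan block J_2(-5): exp(t · J_2(-5)) = e^(-5t)·(I + t·N), where N is the 2×2 nilpotent shift.

After assembling e^{tJ} and conjugating by P, we get:

e^{tM} =
  [-6*t*exp(-5*t) + exp(-5*t), -9*t*exp(-5*t)]
  [4*t*exp(-5*t), 6*t*exp(-5*t) + exp(-5*t)]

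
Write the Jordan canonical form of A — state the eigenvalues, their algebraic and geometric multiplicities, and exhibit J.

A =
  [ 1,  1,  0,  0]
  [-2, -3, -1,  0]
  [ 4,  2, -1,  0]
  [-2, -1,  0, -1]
J_3(-1) ⊕ J_1(-1)

The characteristic polynomial is
  det(x·I − A) = x^4 + 4*x^3 + 6*x^2 + 4*x + 1 = (x + 1)^4

Eigenvalues and multiplicities (the geometric multiplicity of λ is n − rank(A − λI), which equals the number of Jordan blocks for λ):
  λ = -1: algebraic multiplicity = 4, geometric multiplicity = 2

Determining the block sizes for each eigenvalue:
  λ = -1: with am = 4 and gm = 2, the partition is not yet determined (e.g. several partitions of 4 into 2 parts exist). Let N = A − (-1)·I. Computing rank(N^1) = 2, rank(N^2) = 1, rank(N^3) = 0; the number of blocks of size ≥ j is rank(N^{j−1}) − rank(N^j), giving [2, 1, 1]. So we have 1 block(s) of size 3, 1 block(s) of size 1 → block sizes [3, 1]

Assembling the blocks gives a Jordan form
J =
  [-1,  1,  0,  0]
  [ 0, -1,  1,  0]
  [ 0,  0, -1,  0]
  [ 0,  0,  0, -1]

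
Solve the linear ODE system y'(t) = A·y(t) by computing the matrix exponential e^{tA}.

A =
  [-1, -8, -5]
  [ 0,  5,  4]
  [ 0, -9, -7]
e^{tA} =
  [exp(-t), -3*t^2*exp(-t)/2 - 8*t*exp(-t), -t^2*exp(-t) - 5*t*exp(-t)]
  [0, 6*t*exp(-t) + exp(-t), 4*t*exp(-t)]
  [0, -9*t*exp(-t), -6*t*exp(-t) + exp(-t)]

Strategy: write A = P · J · P⁻¹ where J is a Jordan canonical form, so e^{tA} = P · e^{tJ} · P⁻¹, and e^{tJ} can be computed block-by-block.

A has Jordan form
J =
  [-1,  1,  0]
  [ 0, -1,  1]
  [ 0,  0, -1]
(up to reordering of blocks).

Per-block formulas:
  For a 3×3 Jordan block J_3(-1): exp(t · J_3(-1)) = e^(-1t)·(I + t·N + (t^2/2)·N^2), where N is the 3×3 nilpotent shift.

After assembling e^{tJ} and conjugating by P, we get:

e^{tA} =
  [exp(-t), -3*t^2*exp(-t)/2 - 8*t*exp(-t), -t^2*exp(-t) - 5*t*exp(-t)]
  [0, 6*t*exp(-t) + exp(-t), 4*t*exp(-t)]
  [0, -9*t*exp(-t), -6*t*exp(-t) + exp(-t)]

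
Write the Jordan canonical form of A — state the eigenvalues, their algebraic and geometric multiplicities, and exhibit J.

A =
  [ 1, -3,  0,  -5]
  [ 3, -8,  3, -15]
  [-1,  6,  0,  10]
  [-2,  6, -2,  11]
J_3(1) ⊕ J_1(1)

The characteristic polynomial is
  det(x·I − A) = x^4 - 4*x^3 + 6*x^2 - 4*x + 1 = (x - 1)^4

Eigenvalues and multiplicities (the geometric multiplicity of λ is n − rank(A − λI), which equals the number of Jordan blocks for λ):
  λ = 1: algebraic multiplicity = 4, geometric multiplicity = 2

Determining the block sizes for each eigenvalue:
  λ = 1: with am = 4 and gm = 2, the partition is not yet determined (e.g. several partitions of 4 into 2 parts exist). Let N = A − (1)·I. Computing rank(N^1) = 2, rank(N^2) = 1, rank(N^3) = 0; the number of blocks of size ≥ j is rank(N^{j−1}) − rank(N^j), giving [2, 1, 1]. So we have 1 block(s) of size 3, 1 block(s) of size 1 → block sizes [3, 1]

Assembling the blocks gives a Jordan form
J =
  [1, 1, 0, 0]
  [0, 1, 1, 0]
  [0, 0, 1, 0]
  [0, 0, 0, 1]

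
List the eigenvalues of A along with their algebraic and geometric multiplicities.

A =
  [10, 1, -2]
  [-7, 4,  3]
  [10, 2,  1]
λ = 5: alg = 3, geom = 1

Step 1 — factor the characteristic polynomial to read off the algebraic multiplicities:
  χ_A(x) = (x - 5)^3

Step 2 — compute geometric multiplicities via the rank-nullity identity g(λ) = n − rank(A − λI):
  rank(A − (5)·I) = 2, so dim ker(A − (5)·I) = n − 2 = 1

Summary:
  λ = 5: algebraic multiplicity = 3, geometric multiplicity = 1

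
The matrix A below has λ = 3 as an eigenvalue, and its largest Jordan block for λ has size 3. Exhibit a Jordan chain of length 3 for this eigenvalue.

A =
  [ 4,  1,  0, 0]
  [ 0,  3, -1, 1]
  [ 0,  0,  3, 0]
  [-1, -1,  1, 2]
A Jordan chain for λ = 3 of length 3:
v_1 = (1, -1, 0, 0)ᵀ
v_2 = (1, 0, 0, -1)ᵀ
v_3 = (1, 0, 0, 0)ᵀ

Let N = A − (3)·I. We want v_3 with N^3 v_3 = 0 but N^2 v_3 ≠ 0; then v_{j-1} := N · v_j for j = 3, …, 2.

Pick v_3 = (1, 0, 0, 0)ᵀ.
Then v_2 = N · v_3 = (1, 0, 0, -1)ᵀ.
Then v_1 = N · v_2 = (1, -1, 0, 0)ᵀ.

Sanity check: (A − (3)·I) v_1 = (0, 0, 0, 0)ᵀ = 0. ✓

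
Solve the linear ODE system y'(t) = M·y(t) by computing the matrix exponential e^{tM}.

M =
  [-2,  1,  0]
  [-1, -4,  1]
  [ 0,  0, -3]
e^{tM} =
  [t*exp(-3*t) + exp(-3*t), t*exp(-3*t), t^2*exp(-3*t)/2]
  [-t*exp(-3*t), -t*exp(-3*t) + exp(-3*t), -t^2*exp(-3*t)/2 + t*exp(-3*t)]
  [0, 0, exp(-3*t)]

Strategy: write M = P · J · P⁻¹ where J is a Jordan canonical form, so e^{tM} = P · e^{tJ} · P⁻¹, and e^{tJ} can be computed block-by-block.

M has Jordan form
J =
  [-3,  1,  0]
  [ 0, -3,  1]
  [ 0,  0, -3]
(up to reordering of blocks).

Per-block formulas:
  For a 3×3 Jordan block J_3(-3): exp(t · J_3(-3)) = e^(-3t)·(I + t·N + (t^2/2)·N^2), where N is the 3×3 nilpotent shift.

After assembling e^{tJ} and conjugating by P, we get:

e^{tM} =
  [t*exp(-3*t) + exp(-3*t), t*exp(-3*t), t^2*exp(-3*t)/2]
  [-t*exp(-3*t), -t*exp(-3*t) + exp(-3*t), -t^2*exp(-3*t)/2 + t*exp(-3*t)]
  [0, 0, exp(-3*t)]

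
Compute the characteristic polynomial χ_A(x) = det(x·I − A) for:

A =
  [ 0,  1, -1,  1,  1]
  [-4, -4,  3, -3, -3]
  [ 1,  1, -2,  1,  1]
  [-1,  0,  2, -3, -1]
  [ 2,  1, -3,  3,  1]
x^5 + 8*x^4 + 25*x^3 + 38*x^2 + 28*x + 8

Expanding det(x·I − A) (e.g. by cofactor expansion or by noting that A is similar to its Jordan form J, which has the same characteristic polynomial as A) gives
  χ_A(x) = x^5 + 8*x^4 + 25*x^3 + 38*x^2 + 28*x + 8
which factors as (x + 1)^2*(x + 2)^3. The eigenvalues (with algebraic multiplicities) are λ = -2 with multiplicity 3, λ = -1 with multiplicity 2.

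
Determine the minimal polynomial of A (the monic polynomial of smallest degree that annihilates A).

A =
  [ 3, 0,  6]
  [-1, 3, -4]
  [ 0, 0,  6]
x^3 - 12*x^2 + 45*x - 54

The characteristic polynomial is χ_A(x) = (x - 6)*(x - 3)^2, so the eigenvalues are known. The minimal polynomial is
  m_A(x) = Π_λ (x − λ)^{k_λ}
where k_λ is the size of the *largest* Jordan block for λ (equivalently, the smallest k with (A − λI)^k v = 0 for every generalised eigenvector v of λ).

  λ = 3: largest Jordan block has size 2, contributing (x − 3)^2
  λ = 6: largest Jordan block has size 1, contributing (x − 6)

So m_A(x) = (x - 6)*(x - 3)^2 = x^3 - 12*x^2 + 45*x - 54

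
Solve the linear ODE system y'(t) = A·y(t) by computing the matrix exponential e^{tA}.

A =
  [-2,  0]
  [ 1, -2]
e^{tA} =
  [exp(-2*t), 0]
  [t*exp(-2*t), exp(-2*t)]

Strategy: write A = P · J · P⁻¹ where J is a Jordan canonical form, so e^{tA} = P · e^{tJ} · P⁻¹, and e^{tJ} can be computed block-by-block.

A has Jordan form
J =
  [-2,  1]
  [ 0, -2]
(up to reordering of blocks).

Per-block formulas:
  For a 2×2 Jordan block J_2(-2): exp(t · J_2(-2)) = e^(-2t)·(I + t·N), where N is the 2×2 nilpotent shift.

After assembling e^{tJ} and conjugating by P, we get:

e^{tA} =
  [exp(-2*t), 0]
  [t*exp(-2*t), exp(-2*t)]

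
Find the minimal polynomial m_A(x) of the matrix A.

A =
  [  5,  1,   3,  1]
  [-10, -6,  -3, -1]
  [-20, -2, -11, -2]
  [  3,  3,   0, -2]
x^3 + 9*x^2 + 24*x + 20

The characteristic polynomial is χ_A(x) = (x + 2)^2*(x + 5)^2, so the eigenvalues are known. The minimal polynomial is
  m_A(x) = Π_λ (x − λ)^{k_λ}
where k_λ is the size of the *largest* Jordan block for λ (equivalently, the smallest k with (A − λI)^k v = 0 for every generalised eigenvector v of λ).

  λ = -5: largest Jordan block has size 1, contributing (x + 5)
  λ = -2: largest Jordan block has size 2, contributing (x + 2)^2

So m_A(x) = (x + 2)^2*(x + 5) = x^3 + 9*x^2 + 24*x + 20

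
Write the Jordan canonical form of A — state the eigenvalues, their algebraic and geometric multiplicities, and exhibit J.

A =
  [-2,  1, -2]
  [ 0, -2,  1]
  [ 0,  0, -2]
J_3(-2)

The characteristic polynomial is
  det(x·I − A) = x^3 + 6*x^2 + 12*x + 8 = (x + 2)^3

Eigenvalues and multiplicities (the geometric multiplicity of λ is n − rank(A − λI), which equals the number of Jordan blocks for λ):
  λ = -2: algebraic multiplicity = 3, geometric multiplicity = 1

Determining the block sizes for each eigenvalue:
  λ = -2: one block (gm = 1), so the single block has size am = 3 → block sizes [3]

Assembling the blocks gives a Jordan form
J =
  [-2,  1,  0]
  [ 0, -2,  1]
  [ 0,  0, -2]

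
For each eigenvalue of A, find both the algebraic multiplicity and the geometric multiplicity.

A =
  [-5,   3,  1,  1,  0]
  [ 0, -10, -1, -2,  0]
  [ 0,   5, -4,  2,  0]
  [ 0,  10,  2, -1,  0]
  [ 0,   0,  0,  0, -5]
λ = -5: alg = 5, geom = 3

Step 1 — factor the characteristic polynomial to read off the algebraic multiplicities:
  χ_A(x) = (x + 5)^5

Step 2 — compute geometric multiplicities via the rank-nullity identity g(λ) = n − rank(A − λI):
  rank(A − (-5)·I) = 2, so dim ker(A − (-5)·I) = n − 2 = 3

Summary:
  λ = -5: algebraic multiplicity = 5, geometric multiplicity = 3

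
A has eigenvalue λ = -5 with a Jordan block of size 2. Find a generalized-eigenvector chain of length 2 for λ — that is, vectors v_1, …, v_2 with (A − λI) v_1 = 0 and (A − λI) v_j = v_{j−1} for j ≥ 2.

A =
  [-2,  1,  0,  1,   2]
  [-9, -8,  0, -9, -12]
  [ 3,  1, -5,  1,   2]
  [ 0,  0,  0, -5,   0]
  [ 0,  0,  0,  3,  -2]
A Jordan chain for λ = -5 of length 2:
v_1 = (3, -9, 3, 0, 0)ᵀ
v_2 = (1, 0, 0, 0, 0)ᵀ

Let N = A − (-5)·I. We want v_2 with N^2 v_2 = 0 but N^1 v_2 ≠ 0; then v_{j-1} := N · v_j for j = 2, …, 2.

Pick v_2 = (1, 0, 0, 0, 0)ᵀ.
Then v_1 = N · v_2 = (3, -9, 3, 0, 0)ᵀ.

Sanity check: (A − (-5)·I) v_1 = (0, 0, 0, 0, 0)ᵀ = 0. ✓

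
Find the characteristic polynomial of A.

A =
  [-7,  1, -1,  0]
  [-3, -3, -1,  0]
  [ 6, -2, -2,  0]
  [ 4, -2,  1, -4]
x^4 + 16*x^3 + 96*x^2 + 256*x + 256

Expanding det(x·I − A) (e.g. by cofactor expansion or by noting that A is similar to its Jordan form J, which has the same characteristic polynomial as A) gives
  χ_A(x) = x^4 + 16*x^3 + 96*x^2 + 256*x + 256
which factors as (x + 4)^4. The eigenvalues (with algebraic multiplicities) are λ = -4 with multiplicity 4.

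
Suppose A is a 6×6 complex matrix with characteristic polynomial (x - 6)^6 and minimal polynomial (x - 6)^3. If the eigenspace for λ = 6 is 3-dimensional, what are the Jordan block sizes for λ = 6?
Block sizes for λ = 6: [3, 2, 1]

Step 1 — from the characteristic polynomial, algebraic multiplicity of λ = 6 is 6. From dim ker(A − (6)·I) = 3, there are exactly 3 Jordan blocks for λ = 6.
Step 2 — from the minimal polynomial, the factor (x − 6)^3 tells us the largest block for λ = 6 has size 3.
Step 3 — with total size 6, 3 blocks, and largest block 3, the block sizes (in nonincreasing order) are [3, 2, 1].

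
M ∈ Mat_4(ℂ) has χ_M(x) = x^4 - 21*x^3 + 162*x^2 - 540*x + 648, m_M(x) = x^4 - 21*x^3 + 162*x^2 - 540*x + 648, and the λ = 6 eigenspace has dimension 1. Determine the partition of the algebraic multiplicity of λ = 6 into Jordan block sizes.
Block sizes for λ = 6: [3]

Step 1 — from the characteristic polynomial, algebraic multiplicity of λ = 6 is 3. From dim ker(M − (6)·I) = 1, there are exactly 1 Jordan blocks for λ = 6.
Step 2 — from the minimal polynomial, the factor (x − 6)^3 tells us the largest block for λ = 6 has size 3.
Step 3 — with total size 3, 1 blocks, and largest block 3, the block sizes (in nonincreasing order) are [3].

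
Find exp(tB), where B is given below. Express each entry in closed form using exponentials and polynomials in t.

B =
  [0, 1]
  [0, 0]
e^{tB} =
  [1, t]
  [0, 1]

Strategy: write B = P · J · P⁻¹ where J is a Jordan canonical form, so e^{tB} = P · e^{tJ} · P⁻¹, and e^{tJ} can be computed block-by-block.

B has Jordan form
J =
  [0, 1]
  [0, 0]
(up to reordering of blocks).

Per-block formulas:
  For a 2×2 Jordan block J_2(0): exp(t · J_2(0)) = e^(0t)·(I + t·N), where N is the 2×2 nilpotent shift.

After assembling e^{tJ} and conjugating by P, we get:

e^{tB} =
  [1, t]
  [0, 1]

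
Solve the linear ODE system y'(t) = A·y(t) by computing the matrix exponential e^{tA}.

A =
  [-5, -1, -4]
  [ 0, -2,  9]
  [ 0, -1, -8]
e^{tA} =
  [exp(-5*t), t^2*exp(-5*t)/2 - t*exp(-5*t), 3*t^2*exp(-5*t)/2 - 4*t*exp(-5*t)]
  [0, 3*t*exp(-5*t) + exp(-5*t), 9*t*exp(-5*t)]
  [0, -t*exp(-5*t), -3*t*exp(-5*t) + exp(-5*t)]

Strategy: write A = P · J · P⁻¹ where J is a Jordan canonical form, so e^{tA} = P · e^{tJ} · P⁻¹, and e^{tJ} can be computed block-by-block.

A has Jordan form
J =
  [-5,  1,  0]
  [ 0, -5,  1]
  [ 0,  0, -5]
(up to reordering of blocks).

Per-block formulas:
  For a 3×3 Jordan block J_3(-5): exp(t · J_3(-5)) = e^(-5t)·(I + t·N + (t^2/2)·N^2), where N is the 3×3 nilpotent shift.

After assembling e^{tJ} and conjugating by P, we get:

e^{tA} =
  [exp(-5*t), t^2*exp(-5*t)/2 - t*exp(-5*t), 3*t^2*exp(-5*t)/2 - 4*t*exp(-5*t)]
  [0, 3*t*exp(-5*t) + exp(-5*t), 9*t*exp(-5*t)]
  [0, -t*exp(-5*t), -3*t*exp(-5*t) + exp(-5*t)]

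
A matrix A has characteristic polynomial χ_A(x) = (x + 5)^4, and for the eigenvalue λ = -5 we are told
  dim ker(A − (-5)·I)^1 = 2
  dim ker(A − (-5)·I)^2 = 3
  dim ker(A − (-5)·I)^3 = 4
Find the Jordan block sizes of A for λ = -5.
Block sizes for λ = -5: [3, 1]

From the dimensions of kernels of powers, the number of Jordan blocks of size at least j is d_j − d_{j−1} where d_j = dim ker(N^j) (with d_0 = 0). Computing the differences gives [2, 1, 1].
The number of blocks of size exactly k is (#blocks of size ≥ k) − (#blocks of size ≥ k + 1), so the partition is: 1 block(s) of size 1, 1 block(s) of size 3.
In nonincreasing order the block sizes are [3, 1].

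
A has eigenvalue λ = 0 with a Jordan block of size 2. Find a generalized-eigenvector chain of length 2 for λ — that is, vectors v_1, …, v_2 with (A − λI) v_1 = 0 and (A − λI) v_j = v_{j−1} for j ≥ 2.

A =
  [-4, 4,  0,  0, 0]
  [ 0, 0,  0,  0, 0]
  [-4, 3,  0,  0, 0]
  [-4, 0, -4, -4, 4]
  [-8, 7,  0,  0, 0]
A Jordan chain for λ = 0 of length 2:
v_1 = (0, 0, -1, 0, -1)ᵀ
v_2 = (1, 1, -1, 0, 0)ᵀ

Let N = A − (0)·I. We want v_2 with N^2 v_2 = 0 but N^1 v_2 ≠ 0; then v_{j-1} := N · v_j for j = 2, …, 2.

Pick v_2 = (1, 1, -1, 0, 0)ᵀ.
Then v_1 = N · v_2 = (0, 0, -1, 0, -1)ᵀ.

Sanity check: (A − (0)·I) v_1 = (0, 0, 0, 0, 0)ᵀ = 0. ✓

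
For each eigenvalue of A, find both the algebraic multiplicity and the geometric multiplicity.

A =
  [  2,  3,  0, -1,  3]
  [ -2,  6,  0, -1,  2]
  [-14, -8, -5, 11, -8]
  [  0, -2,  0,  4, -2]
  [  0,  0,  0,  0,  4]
λ = -5: alg = 1, geom = 1; λ = 4: alg = 4, geom = 2

Step 1 — factor the characteristic polynomial to read off the algebraic multiplicities:
  χ_A(x) = (x - 4)^4*(x + 5)

Step 2 — compute geometric multiplicities via the rank-nullity identity g(λ) = n − rank(A − λI):
  rank(A − (-5)·I) = 4, so dim ker(A − (-5)·I) = n − 4 = 1
  rank(A − (4)·I) = 3, so dim ker(A − (4)·I) = n − 3 = 2

Summary:
  λ = -5: algebraic multiplicity = 1, geometric multiplicity = 1
  λ = 4: algebraic multiplicity = 4, geometric multiplicity = 2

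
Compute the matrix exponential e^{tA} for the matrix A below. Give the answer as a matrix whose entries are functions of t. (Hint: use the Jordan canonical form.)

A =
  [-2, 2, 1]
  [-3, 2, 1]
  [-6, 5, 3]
e^{tA} =
  [-3*t^2*exp(t)/2 - 3*t*exp(t) + exp(t), t^2*exp(t)/2 + 2*t*exp(t), t^2*exp(t)/2 + t*exp(t)]
  [-3*t*exp(t), t*exp(t) + exp(t), t*exp(t)]
  [-9*t^2*exp(t)/2 - 6*t*exp(t), 3*t^2*exp(t)/2 + 5*t*exp(t), 3*t^2*exp(t)/2 + 2*t*exp(t) + exp(t)]

Strategy: write A = P · J · P⁻¹ where J is a Jordan canonical form, so e^{tA} = P · e^{tJ} · P⁻¹, and e^{tJ} can be computed block-by-block.

A has Jordan form
J =
  [1, 1, 0]
  [0, 1, 1]
  [0, 0, 1]
(up to reordering of blocks).

Per-block formulas:
  For a 3×3 Jordan block J_3(1): exp(t · J_3(1)) = e^(1t)·(I + t·N + (t^2/2)·N^2), where N is the 3×3 nilpotent shift.

After assembling e^{tJ} and conjugating by P, we get:

e^{tA} =
  [-3*t^2*exp(t)/2 - 3*t*exp(t) + exp(t), t^2*exp(t)/2 + 2*t*exp(t), t^2*exp(t)/2 + t*exp(t)]
  [-3*t*exp(t), t*exp(t) + exp(t), t*exp(t)]
  [-9*t^2*exp(t)/2 - 6*t*exp(t), 3*t^2*exp(t)/2 + 5*t*exp(t), 3*t^2*exp(t)/2 + 2*t*exp(t) + exp(t)]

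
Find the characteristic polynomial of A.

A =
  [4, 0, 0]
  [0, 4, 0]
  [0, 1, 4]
x^3 - 12*x^2 + 48*x - 64

Expanding det(x·I − A) (e.g. by cofactor expansion or by noting that A is similar to its Jordan form J, which has the same characteristic polynomial as A) gives
  χ_A(x) = x^3 - 12*x^2 + 48*x - 64
which factors as (x - 4)^3. The eigenvalues (with algebraic multiplicities) are λ = 4 with multiplicity 3.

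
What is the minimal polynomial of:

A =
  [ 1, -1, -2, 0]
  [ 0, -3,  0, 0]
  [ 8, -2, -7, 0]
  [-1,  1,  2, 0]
x^3 + 6*x^2 + 9*x

The characteristic polynomial is χ_A(x) = x*(x + 3)^3, so the eigenvalues are known. The minimal polynomial is
  m_A(x) = Π_λ (x − λ)^{k_λ}
where k_λ is the size of the *largest* Jordan block for λ (equivalently, the smallest k with (A − λI)^k v = 0 for every generalised eigenvector v of λ).

  λ = -3: largest Jordan block has size 2, contributing (x + 3)^2
  λ = 0: largest Jordan block has size 1, contributing (x − 0)

So m_A(x) = x*(x + 3)^2 = x^3 + 6*x^2 + 9*x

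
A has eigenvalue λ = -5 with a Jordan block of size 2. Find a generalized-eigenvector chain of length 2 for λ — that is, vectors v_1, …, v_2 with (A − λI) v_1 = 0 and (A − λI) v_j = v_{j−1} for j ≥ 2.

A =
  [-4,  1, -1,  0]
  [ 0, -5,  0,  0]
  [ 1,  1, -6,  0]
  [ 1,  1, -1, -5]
A Jordan chain for λ = -5 of length 2:
v_1 = (1, 0, 1, 1)ᵀ
v_2 = (1, 0, 0, 0)ᵀ

Let N = A − (-5)·I. We want v_2 with N^2 v_2 = 0 but N^1 v_2 ≠ 0; then v_{j-1} := N · v_j for j = 2, …, 2.

Pick v_2 = (1, 0, 0, 0)ᵀ.
Then v_1 = N · v_2 = (1, 0, 1, 1)ᵀ.

Sanity check: (A − (-5)·I) v_1 = (0, 0, 0, 0)ᵀ = 0. ✓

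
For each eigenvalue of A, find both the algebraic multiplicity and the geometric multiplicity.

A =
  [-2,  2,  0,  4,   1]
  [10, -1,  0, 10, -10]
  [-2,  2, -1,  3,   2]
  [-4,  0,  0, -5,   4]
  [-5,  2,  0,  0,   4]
λ = -1: alg = 5, geom = 3

Step 1 — factor the characteristic polynomial to read off the algebraic multiplicities:
  χ_A(x) = (x + 1)^5

Step 2 — compute geometric multiplicities via the rank-nullity identity g(λ) = n − rank(A − λI):
  rank(A − (-1)·I) = 2, so dim ker(A − (-1)·I) = n − 2 = 3

Summary:
  λ = -1: algebraic multiplicity = 5, geometric multiplicity = 3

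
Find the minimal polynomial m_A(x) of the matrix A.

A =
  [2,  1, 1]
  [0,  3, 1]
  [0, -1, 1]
x^2 - 4*x + 4

The characteristic polynomial is χ_A(x) = (x - 2)^3, so the eigenvalues are known. The minimal polynomial is
  m_A(x) = Π_λ (x − λ)^{k_λ}
where k_λ is the size of the *largest* Jordan block for λ (equivalently, the smallest k with (A − λI)^k v = 0 for every generalised eigenvector v of λ).

  λ = 2: largest Jordan block has size 2, contributing (x − 2)^2

So m_A(x) = (x - 2)^2 = x^2 - 4*x + 4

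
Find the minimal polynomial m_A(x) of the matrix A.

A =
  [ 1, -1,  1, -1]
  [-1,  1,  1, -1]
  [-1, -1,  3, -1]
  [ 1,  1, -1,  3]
x^2 - 4*x + 4

The characteristic polynomial is χ_A(x) = (x - 2)^4, so the eigenvalues are known. The minimal polynomial is
  m_A(x) = Π_λ (x − λ)^{k_λ}
where k_λ is the size of the *largest* Jordan block for λ (equivalently, the smallest k with (A − λI)^k v = 0 for every generalised eigenvector v of λ).

  λ = 2: largest Jordan block has size 2, contributing (x − 2)^2

So m_A(x) = (x - 2)^2 = x^2 - 4*x + 4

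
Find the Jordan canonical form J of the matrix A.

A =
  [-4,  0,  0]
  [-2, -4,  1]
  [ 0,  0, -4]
J_2(-4) ⊕ J_1(-4)

The characteristic polynomial is
  det(x·I − A) = x^3 + 12*x^2 + 48*x + 64 = (x + 4)^3

Eigenvalues and multiplicities (the geometric multiplicity of λ is n − rank(A − λI), which equals the number of Jordan blocks for λ):
  λ = -4: algebraic multiplicity = 3, geometric multiplicity = 2

Determining the block sizes for each eigenvalue:
  λ = -4: 2 blocks summing to 3 forces exactly one block of size 2 and the rest size 1 → block sizes [2, 1]

Assembling the blocks gives a Jordan form
J =
  [-4,  1,  0]
  [ 0, -4,  0]
  [ 0,  0, -4]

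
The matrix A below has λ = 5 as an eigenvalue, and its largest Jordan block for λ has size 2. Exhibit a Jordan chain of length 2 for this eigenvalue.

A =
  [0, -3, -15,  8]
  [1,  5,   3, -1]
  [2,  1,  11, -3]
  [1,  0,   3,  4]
A Jordan chain for λ = 5 of length 2:
v_1 = (-5, 1, 2, 1)ᵀ
v_2 = (1, 0, 0, 0)ᵀ

Let N = A − (5)·I. We want v_2 with N^2 v_2 = 0 but N^1 v_2 ≠ 0; then v_{j-1} := N · v_j for j = 2, …, 2.

Pick v_2 = (1, 0, 0, 0)ᵀ.
Then v_1 = N · v_2 = (-5, 1, 2, 1)ᵀ.

Sanity check: (A − (5)·I) v_1 = (0, 0, 0, 0)ᵀ = 0. ✓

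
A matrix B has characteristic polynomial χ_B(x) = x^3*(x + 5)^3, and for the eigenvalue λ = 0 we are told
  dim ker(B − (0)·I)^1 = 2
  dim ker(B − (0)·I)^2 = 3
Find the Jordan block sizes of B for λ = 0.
Block sizes for λ = 0: [2, 1]

From the dimensions of kernels of powers, the number of Jordan blocks of size at least j is d_j − d_{j−1} where d_j = dim ker(N^j) (with d_0 = 0). Computing the differences gives [2, 1].
The number of blocks of size exactly k is (#blocks of size ≥ k) − (#blocks of size ≥ k + 1), so the partition is: 1 block(s) of size 1, 1 block(s) of size 2.
In nonincreasing order the block sizes are [2, 1].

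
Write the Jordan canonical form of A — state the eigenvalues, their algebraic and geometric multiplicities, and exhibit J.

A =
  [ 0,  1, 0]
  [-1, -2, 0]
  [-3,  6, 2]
J_2(-1) ⊕ J_1(2)

The characteristic polynomial is
  det(x·I − A) = x^3 - 3*x - 2 = (x - 2)*(x + 1)^2

Eigenvalues and multiplicities (the geometric multiplicity of λ is n − rank(A − λI), which equals the number of Jordan blocks for λ):
  λ = -1: algebraic multiplicity = 2, geometric multiplicity = 1
  λ = 2: algebraic multiplicity = 1, geometric multiplicity = 1

Determining the block sizes for each eigenvalue:
  λ = -1: one block (gm = 1), so the single block has size am = 2 → block sizes [2]
  λ = 2: one block (gm = 1), so the single block has size am = 1 → block sizes [1]

Assembling the blocks gives a Jordan form
J =
  [-1,  1, 0]
  [ 0, -1, 0]
  [ 0,  0, 2]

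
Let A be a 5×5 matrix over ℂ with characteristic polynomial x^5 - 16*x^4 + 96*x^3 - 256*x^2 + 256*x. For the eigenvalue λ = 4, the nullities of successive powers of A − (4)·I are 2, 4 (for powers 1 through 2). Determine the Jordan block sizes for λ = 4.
Block sizes for λ = 4: [2, 2]

From the dimensions of kernels of powers, the number of Jordan blocks of size at least j is d_j − d_{j−1} where d_j = dim ker(N^j) (with d_0 = 0). Computing the differences gives [2, 2].
The number of blocks of size exactly k is (#blocks of size ≥ k) − (#blocks of size ≥ k + 1), so the partition is: 2 block(s) of size 2.
In nonincreasing order the block sizes are [2, 2].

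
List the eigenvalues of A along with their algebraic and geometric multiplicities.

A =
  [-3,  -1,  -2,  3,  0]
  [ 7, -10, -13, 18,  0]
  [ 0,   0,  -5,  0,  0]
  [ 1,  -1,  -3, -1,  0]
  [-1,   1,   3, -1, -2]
λ = -5: alg = 3, geom = 2; λ = -4: alg = 1, geom = 1; λ = -2: alg = 1, geom = 1

Step 1 — factor the characteristic polynomial to read off the algebraic multiplicities:
  χ_A(x) = (x + 2)*(x + 4)*(x + 5)^3

Step 2 — compute geometric multiplicities via the rank-nullity identity g(λ) = n − rank(A − λI):
  rank(A − (-5)·I) = 3, so dim ker(A − (-5)·I) = n − 3 = 2
  rank(A − (-4)·I) = 4, so dim ker(A − (-4)·I) = n − 4 = 1
  rank(A − (-2)·I) = 4, so dim ker(A − (-2)·I) = n − 4 = 1

Summary:
  λ = -5: algebraic multiplicity = 3, geometric multiplicity = 2
  λ = -4: algebraic multiplicity = 1, geometric multiplicity = 1
  λ = -2: algebraic multiplicity = 1, geometric multiplicity = 1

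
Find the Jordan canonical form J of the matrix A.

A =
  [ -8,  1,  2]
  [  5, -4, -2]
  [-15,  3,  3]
J_2(-3) ⊕ J_1(-3)

The characteristic polynomial is
  det(x·I − A) = x^3 + 9*x^2 + 27*x + 27 = (x + 3)^3

Eigenvalues and multiplicities (the geometric multiplicity of λ is n − rank(A − λI), which equals the number of Jordan blocks for λ):
  λ = -3: algebraic multiplicity = 3, geometric multiplicity = 2

Determining the block sizes for each eigenvalue:
  λ = -3: 2 blocks summing to 3 forces exactly one block of size 2 and the rest size 1 → block sizes [2, 1]

Assembling the blocks gives a Jordan form
J =
  [-3,  1,  0]
  [ 0, -3,  0]
  [ 0,  0, -3]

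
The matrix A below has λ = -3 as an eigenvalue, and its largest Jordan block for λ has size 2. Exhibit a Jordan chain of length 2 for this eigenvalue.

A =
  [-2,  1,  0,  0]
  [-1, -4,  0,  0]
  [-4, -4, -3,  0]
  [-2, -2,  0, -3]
A Jordan chain for λ = -3 of length 2:
v_1 = (1, -1, -4, -2)ᵀ
v_2 = (1, 0, 0, 0)ᵀ

Let N = A − (-3)·I. We want v_2 with N^2 v_2 = 0 but N^1 v_2 ≠ 0; then v_{j-1} := N · v_j for j = 2, …, 2.

Pick v_2 = (1, 0, 0, 0)ᵀ.
Then v_1 = N · v_2 = (1, -1, -4, -2)ᵀ.

Sanity check: (A − (-3)·I) v_1 = (0, 0, 0, 0)ᵀ = 0. ✓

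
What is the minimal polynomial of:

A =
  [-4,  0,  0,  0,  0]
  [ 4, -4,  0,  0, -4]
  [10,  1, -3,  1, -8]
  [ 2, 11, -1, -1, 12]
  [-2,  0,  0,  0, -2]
x^3 + 8*x^2 + 20*x + 16

The characteristic polynomial is χ_A(x) = (x + 2)^3*(x + 4)^2, so the eigenvalues are known. The minimal polynomial is
  m_A(x) = Π_λ (x − λ)^{k_λ}
where k_λ is the size of the *largest* Jordan block for λ (equivalently, the smallest k with (A − λI)^k v = 0 for every generalised eigenvector v of λ).

  λ = -4: largest Jordan block has size 1, contributing (x + 4)
  λ = -2: largest Jordan block has size 2, contributing (x + 2)^2

So m_A(x) = (x + 2)^2*(x + 4) = x^3 + 8*x^2 + 20*x + 16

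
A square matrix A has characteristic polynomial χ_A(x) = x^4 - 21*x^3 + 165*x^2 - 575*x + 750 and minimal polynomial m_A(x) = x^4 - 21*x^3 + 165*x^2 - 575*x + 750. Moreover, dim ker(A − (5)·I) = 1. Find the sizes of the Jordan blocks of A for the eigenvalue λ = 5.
Block sizes for λ = 5: [3]

Step 1 — from the characteristic polynomial, algebraic multiplicity of λ = 5 is 3. From dim ker(A − (5)·I) = 1, there are exactly 1 Jordan blocks for λ = 5.
Step 2 — from the minimal polynomial, the factor (x − 5)^3 tells us the largest block for λ = 5 has size 3.
Step 3 — with total size 3, 1 blocks, and largest block 3, the block sizes (in nonincreasing order) are [3].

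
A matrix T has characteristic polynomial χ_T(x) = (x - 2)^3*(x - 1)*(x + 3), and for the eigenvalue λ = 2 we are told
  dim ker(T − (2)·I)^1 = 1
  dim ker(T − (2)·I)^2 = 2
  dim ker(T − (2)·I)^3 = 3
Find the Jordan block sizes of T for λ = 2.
Block sizes for λ = 2: [3]

From the dimensions of kernels of powers, the number of Jordan blocks of size at least j is d_j − d_{j−1} where d_j = dim ker(N^j) (with d_0 = 0). Computing the differences gives [1, 1, 1].
The number of blocks of size exactly k is (#blocks of size ≥ k) − (#blocks of size ≥ k + 1), so the partition is: 1 block(s) of size 3.
In nonincreasing order the block sizes are [3].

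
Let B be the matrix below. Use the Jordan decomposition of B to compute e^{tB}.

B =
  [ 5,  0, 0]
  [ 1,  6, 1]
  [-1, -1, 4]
e^{tB} =
  [exp(5*t), 0, 0]
  [t*exp(5*t), t*exp(5*t) + exp(5*t), t*exp(5*t)]
  [-t*exp(5*t), -t*exp(5*t), -t*exp(5*t) + exp(5*t)]

Strategy: write B = P · J · P⁻¹ where J is a Jordan canonical form, so e^{tB} = P · e^{tJ} · P⁻¹, and e^{tJ} can be computed block-by-block.

B has Jordan form
J =
  [5, 1, 0]
  [0, 5, 0]
  [0, 0, 5]
(up to reordering of blocks).

Per-block formulas:
  For a 2×2 Jordan block J_2(5): exp(t · J_2(5)) = e^(5t)·(I + t·N), where N is the 2×2 nilpotent shift.
  For a 1×1 block at λ = 5: exp(t · [5]) = [e^(5t)].

After assembling e^{tJ} and conjugating by P, we get:

e^{tB} =
  [exp(5*t), 0, 0]
  [t*exp(5*t), t*exp(5*t) + exp(5*t), t*exp(5*t)]
  [-t*exp(5*t), -t*exp(5*t), -t*exp(5*t) + exp(5*t)]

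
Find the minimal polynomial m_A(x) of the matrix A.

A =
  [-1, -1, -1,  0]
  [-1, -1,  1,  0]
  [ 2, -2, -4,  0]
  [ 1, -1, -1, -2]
x^2 + 4*x + 4

The characteristic polynomial is χ_A(x) = (x + 2)^4, so the eigenvalues are known. The minimal polynomial is
  m_A(x) = Π_λ (x − λ)^{k_λ}
where k_λ is the size of the *largest* Jordan block for λ (equivalently, the smallest k with (A − λI)^k v = 0 for every generalised eigenvector v of λ).

  λ = -2: largest Jordan block has size 2, contributing (x + 2)^2

So m_A(x) = (x + 2)^2 = x^2 + 4*x + 4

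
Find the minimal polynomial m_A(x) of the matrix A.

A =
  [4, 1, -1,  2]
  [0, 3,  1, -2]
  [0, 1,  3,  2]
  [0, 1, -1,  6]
x^2 - 8*x + 16

The characteristic polynomial is χ_A(x) = (x - 4)^4, so the eigenvalues are known. The minimal polynomial is
  m_A(x) = Π_λ (x − λ)^{k_λ}
where k_λ is the size of the *largest* Jordan block for λ (equivalently, the smallest k with (A − λI)^k v = 0 for every generalised eigenvector v of λ).

  λ = 4: largest Jordan block has size 2, contributing (x − 4)^2

So m_A(x) = (x - 4)^2 = x^2 - 8*x + 16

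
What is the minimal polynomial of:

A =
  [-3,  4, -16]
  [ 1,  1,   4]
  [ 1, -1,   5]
x^3 - 3*x^2 + 3*x - 1

The characteristic polynomial is χ_A(x) = (x - 1)^3, so the eigenvalues are known. The minimal polynomial is
  m_A(x) = Π_λ (x − λ)^{k_λ}
where k_λ is the size of the *largest* Jordan block for λ (equivalently, the smallest k with (A − λI)^k v = 0 for every generalised eigenvector v of λ).

  λ = 1: largest Jordan block has size 3, contributing (x − 1)^3

So m_A(x) = (x - 1)^3 = x^3 - 3*x^2 + 3*x - 1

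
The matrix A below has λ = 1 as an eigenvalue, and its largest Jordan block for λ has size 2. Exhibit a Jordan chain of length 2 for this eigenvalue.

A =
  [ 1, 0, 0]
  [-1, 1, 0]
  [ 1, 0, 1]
A Jordan chain for λ = 1 of length 2:
v_1 = (0, -1, 1)ᵀ
v_2 = (1, 0, 0)ᵀ

Let N = A − (1)·I. We want v_2 with N^2 v_2 = 0 but N^1 v_2 ≠ 0; then v_{j-1} := N · v_j for j = 2, …, 2.

Pick v_2 = (1, 0, 0)ᵀ.
Then v_1 = N · v_2 = (0, -1, 1)ᵀ.

Sanity check: (A − (1)·I) v_1 = (0, 0, 0)ᵀ = 0. ✓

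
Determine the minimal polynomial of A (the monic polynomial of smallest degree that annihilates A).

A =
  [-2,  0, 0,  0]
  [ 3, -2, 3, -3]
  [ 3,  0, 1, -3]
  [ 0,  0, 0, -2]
x^2 + x - 2

The characteristic polynomial is χ_A(x) = (x - 1)*(x + 2)^3, so the eigenvalues are known. The minimal polynomial is
  m_A(x) = Π_λ (x − λ)^{k_λ}
where k_λ is the size of the *largest* Jordan block for λ (equivalently, the smallest k with (A − λI)^k v = 0 for every generalised eigenvector v of λ).

  λ = -2: largest Jordan block has size 1, contributing (x + 2)
  λ = 1: largest Jordan block has size 1, contributing (x − 1)

So m_A(x) = (x - 1)*(x + 2) = x^2 + x - 2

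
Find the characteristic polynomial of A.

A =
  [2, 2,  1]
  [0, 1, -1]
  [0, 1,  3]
x^3 - 6*x^2 + 12*x - 8

Expanding det(x·I − A) (e.g. by cofactor expansion or by noting that A is similar to its Jordan form J, which has the same characteristic polynomial as A) gives
  χ_A(x) = x^3 - 6*x^2 + 12*x - 8
which factors as (x - 2)^3. The eigenvalues (with algebraic multiplicities) are λ = 2 with multiplicity 3.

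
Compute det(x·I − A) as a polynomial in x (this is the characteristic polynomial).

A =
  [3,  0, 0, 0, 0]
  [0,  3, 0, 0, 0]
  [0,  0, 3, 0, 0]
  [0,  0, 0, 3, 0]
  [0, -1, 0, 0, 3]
x^5 - 15*x^4 + 90*x^3 - 270*x^2 + 405*x - 243

Expanding det(x·I − A) (e.g. by cofactor expansion or by noting that A is similar to its Jordan form J, which has the same characteristic polynomial as A) gives
  χ_A(x) = x^5 - 15*x^4 + 90*x^3 - 270*x^2 + 405*x - 243
which factors as (x - 3)^5. The eigenvalues (with algebraic multiplicities) are λ = 3 with multiplicity 5.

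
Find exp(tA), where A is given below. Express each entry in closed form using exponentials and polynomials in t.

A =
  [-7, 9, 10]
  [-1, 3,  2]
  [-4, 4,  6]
e^{tA} =
  [-t*exp(2*t) - exp(2*t) + 2*exp(-2*t), t*exp(2*t) + 2*exp(2*t) - 2*exp(-2*t), 2*t*exp(2*t) + 2*exp(2*t) - 2*exp(-2*t)]
  [-t*exp(2*t), t*exp(2*t) + exp(2*t), 2*t*exp(2*t)]
  [-exp(2*t) + exp(-2*t), exp(2*t) - exp(-2*t), 2*exp(2*t) - exp(-2*t)]

Strategy: write A = P · J · P⁻¹ where J is a Jordan canonical form, so e^{tA} = P · e^{tJ} · P⁻¹, and e^{tJ} can be computed block-by-block.

A has Jordan form
J =
  [-2, 0, 0]
  [ 0, 2, 1]
  [ 0, 0, 2]
(up to reordering of blocks).

Per-block formulas:
  For a 1×1 block at λ = -2: exp(t · [-2]) = [e^(-2t)].
  For a 2×2 Jordan block J_2(2): exp(t · J_2(2)) = e^(2t)·(I + t·N), where N is the 2×2 nilpotent shift.

After assembling e^{tJ} and conjugating by P, we get:

e^{tA} =
  [-t*exp(2*t) - exp(2*t) + 2*exp(-2*t), t*exp(2*t) + 2*exp(2*t) - 2*exp(-2*t), 2*t*exp(2*t) + 2*exp(2*t) - 2*exp(-2*t)]
  [-t*exp(2*t), t*exp(2*t) + exp(2*t), 2*t*exp(2*t)]
  [-exp(2*t) + exp(-2*t), exp(2*t) - exp(-2*t), 2*exp(2*t) - exp(-2*t)]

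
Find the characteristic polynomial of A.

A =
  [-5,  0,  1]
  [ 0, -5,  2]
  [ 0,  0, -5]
x^3 + 15*x^2 + 75*x + 125

Expanding det(x·I − A) (e.g. by cofactor expansion or by noting that A is similar to its Jordan form J, which has the same characteristic polynomial as A) gives
  χ_A(x) = x^3 + 15*x^2 + 75*x + 125
which factors as (x + 5)^3. The eigenvalues (with algebraic multiplicities) are λ = -5 with multiplicity 3.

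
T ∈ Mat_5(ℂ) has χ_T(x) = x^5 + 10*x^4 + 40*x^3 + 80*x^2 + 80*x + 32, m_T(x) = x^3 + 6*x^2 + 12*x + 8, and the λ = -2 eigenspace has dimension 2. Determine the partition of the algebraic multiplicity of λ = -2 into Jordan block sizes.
Block sizes for λ = -2: [3, 2]

Step 1 — from the characteristic polynomial, algebraic multiplicity of λ = -2 is 5. From dim ker(T − (-2)·I) = 2, there are exactly 2 Jordan blocks for λ = -2.
Step 2 — from the minimal polynomial, the factor (x + 2)^3 tells us the largest block for λ = -2 has size 3.
Step 3 — with total size 5, 2 blocks, and largest block 3, the block sizes (in nonincreasing order) are [3, 2].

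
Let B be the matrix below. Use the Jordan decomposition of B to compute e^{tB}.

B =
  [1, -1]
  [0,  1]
e^{tB} =
  [exp(t), -t*exp(t)]
  [0, exp(t)]

Strategy: write B = P · J · P⁻¹ where J is a Jordan canonical form, so e^{tB} = P · e^{tJ} · P⁻¹, and e^{tJ} can be computed block-by-block.

B has Jordan form
J =
  [1, 1]
  [0, 1]
(up to reordering of blocks).

Per-block formulas:
  For a 2×2 Jordan block J_2(1): exp(t · J_2(1)) = e^(1t)·(I + t·N), where N is the 2×2 nilpotent shift.

After assembling e^{tJ} and conjugating by P, we get:

e^{tB} =
  [exp(t), -t*exp(t)]
  [0, exp(t)]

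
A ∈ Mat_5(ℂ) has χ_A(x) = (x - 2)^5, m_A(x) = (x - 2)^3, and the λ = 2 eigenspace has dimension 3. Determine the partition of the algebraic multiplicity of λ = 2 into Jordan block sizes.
Block sizes for λ = 2: [3, 1, 1]

Step 1 — from the characteristic polynomial, algebraic multiplicity of λ = 2 is 5. From dim ker(A − (2)·I) = 3, there are exactly 3 Jordan blocks for λ = 2.
Step 2 — from the minimal polynomial, the factor (x − 2)^3 tells us the largest block for λ = 2 has size 3.
Step 3 — with total size 5, 3 blocks, and largest block 3, the block sizes (in nonincreasing order) are [3, 1, 1].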